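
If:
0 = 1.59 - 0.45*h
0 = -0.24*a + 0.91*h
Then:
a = 13.40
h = 3.53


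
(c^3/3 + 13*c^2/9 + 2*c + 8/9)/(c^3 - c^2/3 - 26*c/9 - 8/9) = (c^2 + 3*c + 2)/(3*c^2 - 5*c - 2)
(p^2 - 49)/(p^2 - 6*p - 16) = (49 - p^2)/(-p^2 + 6*p + 16)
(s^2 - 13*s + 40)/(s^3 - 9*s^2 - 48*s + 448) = (s - 5)/(s^2 - s - 56)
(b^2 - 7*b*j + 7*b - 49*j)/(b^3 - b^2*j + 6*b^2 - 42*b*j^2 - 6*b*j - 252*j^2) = (b + 7)/(b^2 + 6*b*j + 6*b + 36*j)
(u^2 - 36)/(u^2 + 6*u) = (u - 6)/u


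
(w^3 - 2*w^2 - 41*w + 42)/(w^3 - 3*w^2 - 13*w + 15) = (w^2 - w - 42)/(w^2 - 2*w - 15)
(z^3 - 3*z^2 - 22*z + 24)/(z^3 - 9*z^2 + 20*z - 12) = (z + 4)/(z - 2)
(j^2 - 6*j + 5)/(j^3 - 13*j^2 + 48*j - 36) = (j - 5)/(j^2 - 12*j + 36)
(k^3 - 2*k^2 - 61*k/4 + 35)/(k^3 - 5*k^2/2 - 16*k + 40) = (k - 7/2)/(k - 4)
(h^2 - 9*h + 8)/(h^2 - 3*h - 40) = (h - 1)/(h + 5)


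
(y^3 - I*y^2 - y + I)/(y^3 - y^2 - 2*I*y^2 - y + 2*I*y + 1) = (y + 1)/(y - I)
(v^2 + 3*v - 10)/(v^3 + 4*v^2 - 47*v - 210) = (v - 2)/(v^2 - v - 42)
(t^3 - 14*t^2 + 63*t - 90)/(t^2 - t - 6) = (t^2 - 11*t + 30)/(t + 2)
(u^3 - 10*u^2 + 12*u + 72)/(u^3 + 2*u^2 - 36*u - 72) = (u - 6)/(u + 6)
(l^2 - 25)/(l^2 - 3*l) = (l^2 - 25)/(l*(l - 3))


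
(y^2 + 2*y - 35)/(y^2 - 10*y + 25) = (y + 7)/(y - 5)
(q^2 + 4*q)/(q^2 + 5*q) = (q + 4)/(q + 5)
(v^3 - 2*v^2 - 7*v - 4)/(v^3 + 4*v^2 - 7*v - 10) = (v^2 - 3*v - 4)/(v^2 + 3*v - 10)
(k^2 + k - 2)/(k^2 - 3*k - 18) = (-k^2 - k + 2)/(-k^2 + 3*k + 18)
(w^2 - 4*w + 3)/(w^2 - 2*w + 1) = (w - 3)/(w - 1)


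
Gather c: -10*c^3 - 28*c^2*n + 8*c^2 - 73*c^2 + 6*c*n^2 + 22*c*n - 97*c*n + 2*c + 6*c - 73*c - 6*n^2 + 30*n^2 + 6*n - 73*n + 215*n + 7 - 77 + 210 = -10*c^3 + c^2*(-28*n - 65) + c*(6*n^2 - 75*n - 65) + 24*n^2 + 148*n + 140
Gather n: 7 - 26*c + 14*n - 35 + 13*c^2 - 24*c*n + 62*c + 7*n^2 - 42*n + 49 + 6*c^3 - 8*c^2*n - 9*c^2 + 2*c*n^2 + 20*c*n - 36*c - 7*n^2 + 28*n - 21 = 6*c^3 + 4*c^2 + 2*c*n^2 + n*(-8*c^2 - 4*c)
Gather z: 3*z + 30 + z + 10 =4*z + 40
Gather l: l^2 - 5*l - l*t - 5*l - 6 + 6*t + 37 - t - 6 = l^2 + l*(-t - 10) + 5*t + 25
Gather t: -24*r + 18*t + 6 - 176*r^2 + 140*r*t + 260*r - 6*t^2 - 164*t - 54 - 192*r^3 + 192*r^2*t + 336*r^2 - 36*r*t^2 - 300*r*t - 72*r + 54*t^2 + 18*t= -192*r^3 + 160*r^2 + 164*r + t^2*(48 - 36*r) + t*(192*r^2 - 160*r - 128) - 48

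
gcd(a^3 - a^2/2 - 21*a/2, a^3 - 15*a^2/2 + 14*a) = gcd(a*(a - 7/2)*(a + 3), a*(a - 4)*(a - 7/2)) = a^2 - 7*a/2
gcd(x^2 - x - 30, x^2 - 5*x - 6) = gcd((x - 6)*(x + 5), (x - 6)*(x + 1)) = x - 6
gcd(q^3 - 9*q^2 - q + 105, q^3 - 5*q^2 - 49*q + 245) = q^2 - 12*q + 35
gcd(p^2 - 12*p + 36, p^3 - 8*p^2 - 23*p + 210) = p - 6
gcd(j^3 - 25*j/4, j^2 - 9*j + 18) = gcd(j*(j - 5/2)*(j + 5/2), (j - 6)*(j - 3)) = 1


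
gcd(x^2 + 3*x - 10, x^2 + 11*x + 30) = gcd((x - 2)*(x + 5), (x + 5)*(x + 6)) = x + 5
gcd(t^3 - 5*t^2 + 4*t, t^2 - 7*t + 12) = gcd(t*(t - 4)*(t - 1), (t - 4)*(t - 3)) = t - 4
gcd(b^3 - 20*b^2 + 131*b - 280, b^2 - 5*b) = b - 5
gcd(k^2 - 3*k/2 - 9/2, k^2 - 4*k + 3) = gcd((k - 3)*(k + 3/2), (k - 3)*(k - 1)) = k - 3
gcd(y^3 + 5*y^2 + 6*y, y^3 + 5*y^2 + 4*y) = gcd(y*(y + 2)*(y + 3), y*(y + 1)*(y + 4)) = y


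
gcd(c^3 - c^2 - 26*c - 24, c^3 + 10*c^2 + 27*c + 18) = c + 1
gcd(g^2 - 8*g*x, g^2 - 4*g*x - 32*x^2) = -g + 8*x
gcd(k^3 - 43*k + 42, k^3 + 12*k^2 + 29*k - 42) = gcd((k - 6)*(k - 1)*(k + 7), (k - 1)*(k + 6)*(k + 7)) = k^2 + 6*k - 7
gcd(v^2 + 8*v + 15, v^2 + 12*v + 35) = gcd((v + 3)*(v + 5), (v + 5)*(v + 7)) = v + 5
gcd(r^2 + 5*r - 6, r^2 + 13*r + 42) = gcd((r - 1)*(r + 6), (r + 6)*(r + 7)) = r + 6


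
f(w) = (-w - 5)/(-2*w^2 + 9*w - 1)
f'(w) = (-w - 5)*(4*w - 9)/(-2*w^2 + 9*w - 1)^2 - 1/(-2*w^2 + 9*w - 1)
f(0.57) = -1.60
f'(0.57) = 2.80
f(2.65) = -0.87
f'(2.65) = -0.27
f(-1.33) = 0.22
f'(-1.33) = 0.25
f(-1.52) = 0.18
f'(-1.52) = 0.19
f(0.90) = -1.08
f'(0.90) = 0.88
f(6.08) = 0.55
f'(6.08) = -0.37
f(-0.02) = 4.22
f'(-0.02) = 33.28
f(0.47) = -1.96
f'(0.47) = 4.65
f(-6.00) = -0.00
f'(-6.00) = 0.01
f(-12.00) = -0.02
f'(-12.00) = 0.00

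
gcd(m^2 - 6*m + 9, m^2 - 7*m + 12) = m - 3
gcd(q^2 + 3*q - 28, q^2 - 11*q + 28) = q - 4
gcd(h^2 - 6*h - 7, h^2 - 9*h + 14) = h - 7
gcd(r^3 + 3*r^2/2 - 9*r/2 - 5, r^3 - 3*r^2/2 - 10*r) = r + 5/2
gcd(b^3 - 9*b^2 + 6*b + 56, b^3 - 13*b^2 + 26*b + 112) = b^2 - 5*b - 14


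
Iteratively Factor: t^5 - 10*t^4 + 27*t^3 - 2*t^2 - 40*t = (t - 4)*(t^4 - 6*t^3 + 3*t^2 + 10*t) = (t - 5)*(t - 4)*(t^3 - t^2 - 2*t) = (t - 5)*(t - 4)*(t + 1)*(t^2 - 2*t) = (t - 5)*(t - 4)*(t - 2)*(t + 1)*(t)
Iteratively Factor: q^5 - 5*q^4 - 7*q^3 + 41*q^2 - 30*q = (q - 2)*(q^4 - 3*q^3 - 13*q^2 + 15*q) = (q - 2)*(q + 3)*(q^3 - 6*q^2 + 5*q) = q*(q - 2)*(q + 3)*(q^2 - 6*q + 5) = q*(q - 5)*(q - 2)*(q + 3)*(q - 1)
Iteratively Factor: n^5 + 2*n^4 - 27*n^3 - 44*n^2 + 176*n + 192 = (n + 4)*(n^4 - 2*n^3 - 19*n^2 + 32*n + 48) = (n - 4)*(n + 4)*(n^3 + 2*n^2 - 11*n - 12) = (n - 4)*(n + 4)^2*(n^2 - 2*n - 3) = (n - 4)*(n + 1)*(n + 4)^2*(n - 3)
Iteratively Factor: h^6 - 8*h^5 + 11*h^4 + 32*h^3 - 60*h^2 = (h - 2)*(h^5 - 6*h^4 - h^3 + 30*h^2) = (h - 5)*(h - 2)*(h^4 - h^3 - 6*h^2) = h*(h - 5)*(h - 2)*(h^3 - h^2 - 6*h) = h*(h - 5)*(h - 3)*(h - 2)*(h^2 + 2*h) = h^2*(h - 5)*(h - 3)*(h - 2)*(h + 2)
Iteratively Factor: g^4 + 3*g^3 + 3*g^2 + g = (g + 1)*(g^3 + 2*g^2 + g) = (g + 1)^2*(g^2 + g) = g*(g + 1)^2*(g + 1)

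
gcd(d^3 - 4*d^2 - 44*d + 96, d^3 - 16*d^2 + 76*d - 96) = d^2 - 10*d + 16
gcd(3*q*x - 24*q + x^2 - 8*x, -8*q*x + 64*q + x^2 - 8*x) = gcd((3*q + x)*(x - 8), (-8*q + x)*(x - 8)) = x - 8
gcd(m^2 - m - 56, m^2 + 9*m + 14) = m + 7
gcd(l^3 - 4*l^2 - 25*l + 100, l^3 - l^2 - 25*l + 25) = l^2 - 25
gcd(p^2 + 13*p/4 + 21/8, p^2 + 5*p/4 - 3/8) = p + 3/2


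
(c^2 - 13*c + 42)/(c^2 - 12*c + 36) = (c - 7)/(c - 6)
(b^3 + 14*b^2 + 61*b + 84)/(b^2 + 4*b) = b + 10 + 21/b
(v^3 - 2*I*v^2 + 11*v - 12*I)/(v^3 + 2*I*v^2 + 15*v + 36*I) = (v - I)/(v + 3*I)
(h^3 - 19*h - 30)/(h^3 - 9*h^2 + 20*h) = (h^2 + 5*h + 6)/(h*(h - 4))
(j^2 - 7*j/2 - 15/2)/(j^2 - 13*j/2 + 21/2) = (2*j^2 - 7*j - 15)/(2*j^2 - 13*j + 21)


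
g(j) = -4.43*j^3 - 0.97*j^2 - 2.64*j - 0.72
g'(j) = -13.29*j^2 - 1.94*j - 2.64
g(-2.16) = 45.10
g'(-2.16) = -60.46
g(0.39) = -2.16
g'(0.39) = -5.42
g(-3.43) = 175.69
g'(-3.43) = -152.34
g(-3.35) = 163.79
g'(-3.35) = -145.29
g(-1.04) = 5.96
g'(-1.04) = -15.00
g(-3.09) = 128.88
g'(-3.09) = -123.54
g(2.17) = -56.28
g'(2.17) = -69.43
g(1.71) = -30.22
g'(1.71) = -44.82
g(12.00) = -7827.12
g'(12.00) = -1939.68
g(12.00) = -7827.12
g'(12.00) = -1939.68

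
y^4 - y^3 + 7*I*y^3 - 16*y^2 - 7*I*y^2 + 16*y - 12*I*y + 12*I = (y - 1)*(y + 2*I)^2*(y + 3*I)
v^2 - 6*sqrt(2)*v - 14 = (v - 7*sqrt(2))*(v + sqrt(2))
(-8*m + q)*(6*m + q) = -48*m^2 - 2*m*q + q^2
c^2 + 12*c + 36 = (c + 6)^2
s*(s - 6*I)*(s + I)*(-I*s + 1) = -I*s^4 - 4*s^3 - 11*I*s^2 + 6*s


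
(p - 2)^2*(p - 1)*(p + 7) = p^4 + 2*p^3 - 27*p^2 + 52*p - 28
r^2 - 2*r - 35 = (r - 7)*(r + 5)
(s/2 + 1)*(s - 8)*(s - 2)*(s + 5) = s^4/2 - 3*s^3/2 - 22*s^2 + 6*s + 80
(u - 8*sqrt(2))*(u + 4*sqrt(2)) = u^2 - 4*sqrt(2)*u - 64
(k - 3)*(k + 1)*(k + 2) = k^3 - 7*k - 6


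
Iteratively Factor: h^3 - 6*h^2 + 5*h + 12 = (h + 1)*(h^2 - 7*h + 12) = (h - 4)*(h + 1)*(h - 3)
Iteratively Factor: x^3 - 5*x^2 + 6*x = (x)*(x^2 - 5*x + 6) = x*(x - 2)*(x - 3)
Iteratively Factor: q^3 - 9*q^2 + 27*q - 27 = (q - 3)*(q^2 - 6*q + 9) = (q - 3)^2*(q - 3)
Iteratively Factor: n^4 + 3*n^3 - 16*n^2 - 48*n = (n + 4)*(n^3 - n^2 - 12*n) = (n - 4)*(n + 4)*(n^2 + 3*n) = n*(n - 4)*(n + 4)*(n + 3)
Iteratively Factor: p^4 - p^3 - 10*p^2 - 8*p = (p + 1)*(p^3 - 2*p^2 - 8*p) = (p + 1)*(p + 2)*(p^2 - 4*p) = p*(p + 1)*(p + 2)*(p - 4)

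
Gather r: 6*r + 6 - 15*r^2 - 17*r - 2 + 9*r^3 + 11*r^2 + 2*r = 9*r^3 - 4*r^2 - 9*r + 4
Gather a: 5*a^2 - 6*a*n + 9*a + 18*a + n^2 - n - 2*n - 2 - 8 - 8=5*a^2 + a*(27 - 6*n) + n^2 - 3*n - 18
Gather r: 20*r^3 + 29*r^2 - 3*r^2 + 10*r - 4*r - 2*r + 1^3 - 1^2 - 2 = 20*r^3 + 26*r^2 + 4*r - 2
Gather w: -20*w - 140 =-20*w - 140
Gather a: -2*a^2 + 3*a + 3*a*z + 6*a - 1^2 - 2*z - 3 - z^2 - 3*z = -2*a^2 + a*(3*z + 9) - z^2 - 5*z - 4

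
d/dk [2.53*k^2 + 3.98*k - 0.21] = 5.06*k + 3.98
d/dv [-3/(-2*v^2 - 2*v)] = 3*(-2*v - 1)/(2*v^2*(v + 1)^2)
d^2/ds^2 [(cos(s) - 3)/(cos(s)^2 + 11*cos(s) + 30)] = (-9*(1 - cos(2*s))^2*cos(s) + 23*(1 - cos(2*s))^2 - 8227*cos(s) + 722*cos(2*s) + 273*cos(3*s) + 2*cos(5*s) - 4194)/(4*(cos(s) + 5)^3*(cos(s) + 6)^3)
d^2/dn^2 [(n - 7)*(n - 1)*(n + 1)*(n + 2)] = 12*n^2 - 30*n - 30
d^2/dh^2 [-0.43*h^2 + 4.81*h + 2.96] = -0.860000000000000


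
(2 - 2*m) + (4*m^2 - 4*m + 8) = 4*m^2 - 6*m + 10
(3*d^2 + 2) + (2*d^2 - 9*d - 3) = 5*d^2 - 9*d - 1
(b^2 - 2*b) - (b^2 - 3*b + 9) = b - 9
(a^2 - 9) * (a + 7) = a^3 + 7*a^2 - 9*a - 63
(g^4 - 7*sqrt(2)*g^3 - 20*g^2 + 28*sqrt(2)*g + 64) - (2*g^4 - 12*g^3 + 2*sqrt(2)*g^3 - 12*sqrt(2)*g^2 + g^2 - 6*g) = -g^4 - 9*sqrt(2)*g^3 + 12*g^3 - 21*g^2 + 12*sqrt(2)*g^2 + 6*g + 28*sqrt(2)*g + 64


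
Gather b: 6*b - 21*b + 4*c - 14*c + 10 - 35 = -15*b - 10*c - 25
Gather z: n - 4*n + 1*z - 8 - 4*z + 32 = -3*n - 3*z + 24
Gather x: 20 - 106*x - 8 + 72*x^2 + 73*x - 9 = 72*x^2 - 33*x + 3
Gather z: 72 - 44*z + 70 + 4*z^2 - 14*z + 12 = 4*z^2 - 58*z + 154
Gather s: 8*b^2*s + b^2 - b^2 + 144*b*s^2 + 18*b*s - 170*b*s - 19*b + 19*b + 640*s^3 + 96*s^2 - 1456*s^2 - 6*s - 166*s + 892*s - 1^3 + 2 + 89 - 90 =640*s^3 + s^2*(144*b - 1360) + s*(8*b^2 - 152*b + 720)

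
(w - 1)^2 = w^2 - 2*w + 1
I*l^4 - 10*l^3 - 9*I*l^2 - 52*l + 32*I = (l - I)*(l + 4*I)*(l + 8*I)*(I*l + 1)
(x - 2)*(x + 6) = x^2 + 4*x - 12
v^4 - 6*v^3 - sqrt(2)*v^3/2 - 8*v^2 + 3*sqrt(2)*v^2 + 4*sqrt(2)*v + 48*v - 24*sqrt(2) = (v - 6)*(v - 2*sqrt(2))*(v - sqrt(2)/2)*(v + 2*sqrt(2))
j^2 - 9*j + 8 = (j - 8)*(j - 1)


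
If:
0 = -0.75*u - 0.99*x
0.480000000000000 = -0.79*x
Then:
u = 0.80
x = -0.61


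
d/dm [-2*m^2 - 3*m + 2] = -4*m - 3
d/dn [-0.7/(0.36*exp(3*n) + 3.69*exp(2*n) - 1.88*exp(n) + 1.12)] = (0.756*exp(2*n) + 5.166*exp(n) - 1.316)*exp(n)/(0.36*exp(3*n) + 3.69*exp(2*n) - 1.88*exp(n) + 1.12)^2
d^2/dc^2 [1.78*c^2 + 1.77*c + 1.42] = 3.56000000000000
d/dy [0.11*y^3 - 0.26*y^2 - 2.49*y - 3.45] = 0.33*y^2 - 0.52*y - 2.49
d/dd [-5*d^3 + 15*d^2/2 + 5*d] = -15*d^2 + 15*d + 5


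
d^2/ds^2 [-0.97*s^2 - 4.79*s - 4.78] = -1.94000000000000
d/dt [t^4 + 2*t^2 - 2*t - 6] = 4*t^3 + 4*t - 2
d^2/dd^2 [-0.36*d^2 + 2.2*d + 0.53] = -0.720000000000000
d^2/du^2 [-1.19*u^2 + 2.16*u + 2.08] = -2.38000000000000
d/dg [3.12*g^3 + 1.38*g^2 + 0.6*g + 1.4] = 9.36*g^2 + 2.76*g + 0.6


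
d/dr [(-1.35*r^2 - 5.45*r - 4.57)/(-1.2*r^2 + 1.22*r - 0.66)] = (-8.187*r^2 - 9.186*r + 9.1724)/(1.44*r^4 - 2.928*r^3 + 3.0724*r^2 - 1.6104*r + 0.4356)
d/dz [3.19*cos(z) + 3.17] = -3.19*sin(z)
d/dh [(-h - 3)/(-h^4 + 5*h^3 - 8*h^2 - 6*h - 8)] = (h^4 - 5*h^3 + 8*h^2 + 6*h - (h + 3)*(4*h^3 - 15*h^2 + 16*h + 6) + 8)/(h^4 - 5*h^3 + 8*h^2 + 6*h + 8)^2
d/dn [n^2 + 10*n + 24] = 2*n + 10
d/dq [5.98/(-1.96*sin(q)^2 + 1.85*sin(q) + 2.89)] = (23.4416*sin(q) - 11.063)*cos(q)/(-1.96*sin(q)^2 + 1.85*sin(q) + 2.89)^2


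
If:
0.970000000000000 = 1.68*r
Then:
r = 0.58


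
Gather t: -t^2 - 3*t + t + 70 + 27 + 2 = -t^2 - 2*t + 99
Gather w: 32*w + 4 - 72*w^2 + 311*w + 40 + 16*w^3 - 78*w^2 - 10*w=16*w^3 - 150*w^2 + 333*w + 44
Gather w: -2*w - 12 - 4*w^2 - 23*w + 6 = -4*w^2 - 25*w - 6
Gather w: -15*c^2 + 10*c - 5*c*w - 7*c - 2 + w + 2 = -15*c^2 + 3*c + w*(1 - 5*c)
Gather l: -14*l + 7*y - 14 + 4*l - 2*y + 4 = -10*l + 5*y - 10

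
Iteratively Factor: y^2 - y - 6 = (y - 3)*(y + 2)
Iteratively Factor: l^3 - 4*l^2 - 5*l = (l)*(l^2 - 4*l - 5) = l*(l - 5)*(l + 1)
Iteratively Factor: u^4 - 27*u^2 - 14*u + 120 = (u + 3)*(u^3 - 3*u^2 - 18*u + 40) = (u - 5)*(u + 3)*(u^2 + 2*u - 8) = (u - 5)*(u + 3)*(u + 4)*(u - 2)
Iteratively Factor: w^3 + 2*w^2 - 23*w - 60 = (w - 5)*(w^2 + 7*w + 12) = (w - 5)*(w + 3)*(w + 4)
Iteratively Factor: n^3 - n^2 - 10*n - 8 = (n - 4)*(n^2 + 3*n + 2) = (n - 4)*(n + 1)*(n + 2)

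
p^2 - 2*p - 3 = (p - 3)*(p + 1)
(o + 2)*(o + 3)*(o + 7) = o^3 + 12*o^2 + 41*o + 42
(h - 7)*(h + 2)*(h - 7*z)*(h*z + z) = h^4*z - 7*h^3*z^2 - 4*h^3*z + 28*h^2*z^2 - 19*h^2*z + 133*h*z^2 - 14*h*z + 98*z^2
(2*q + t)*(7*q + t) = 14*q^2 + 9*q*t + t^2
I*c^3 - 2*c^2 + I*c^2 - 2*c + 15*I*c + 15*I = (c - 3*I)*(c + 5*I)*(I*c + I)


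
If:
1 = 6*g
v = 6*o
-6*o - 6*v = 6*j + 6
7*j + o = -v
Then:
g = 1/6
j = 1/6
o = -1/6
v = -1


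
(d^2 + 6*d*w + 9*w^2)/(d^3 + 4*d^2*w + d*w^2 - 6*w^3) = (-d - 3*w)/(-d^2 - d*w + 2*w^2)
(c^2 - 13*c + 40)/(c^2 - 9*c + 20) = (c - 8)/(c - 4)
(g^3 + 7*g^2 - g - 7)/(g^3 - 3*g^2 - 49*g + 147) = (g^2 - 1)/(g^2 - 10*g + 21)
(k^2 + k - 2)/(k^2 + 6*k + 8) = (k - 1)/(k + 4)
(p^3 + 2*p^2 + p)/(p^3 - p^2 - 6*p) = (p^2 + 2*p + 1)/(p^2 - p - 6)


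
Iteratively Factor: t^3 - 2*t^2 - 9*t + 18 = (t + 3)*(t^2 - 5*t + 6) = (t - 3)*(t + 3)*(t - 2)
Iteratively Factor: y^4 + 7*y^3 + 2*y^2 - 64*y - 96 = (y - 3)*(y^3 + 10*y^2 + 32*y + 32) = (y - 3)*(y + 4)*(y^2 + 6*y + 8) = (y - 3)*(y + 4)^2*(y + 2)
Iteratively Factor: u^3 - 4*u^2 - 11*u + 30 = (u - 2)*(u^2 - 2*u - 15) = (u - 5)*(u - 2)*(u + 3)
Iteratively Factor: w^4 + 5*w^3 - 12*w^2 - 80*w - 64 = (w + 4)*(w^3 + w^2 - 16*w - 16) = (w + 1)*(w + 4)*(w^2 - 16) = (w + 1)*(w + 4)^2*(w - 4)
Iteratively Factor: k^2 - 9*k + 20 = (k - 5)*(k - 4)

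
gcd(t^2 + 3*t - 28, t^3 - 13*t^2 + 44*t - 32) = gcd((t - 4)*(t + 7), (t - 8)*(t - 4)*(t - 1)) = t - 4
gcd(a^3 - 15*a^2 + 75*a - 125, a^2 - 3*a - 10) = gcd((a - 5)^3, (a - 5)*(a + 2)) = a - 5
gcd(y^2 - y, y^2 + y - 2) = y - 1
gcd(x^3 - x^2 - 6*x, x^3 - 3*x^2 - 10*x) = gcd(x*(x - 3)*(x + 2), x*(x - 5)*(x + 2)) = x^2 + 2*x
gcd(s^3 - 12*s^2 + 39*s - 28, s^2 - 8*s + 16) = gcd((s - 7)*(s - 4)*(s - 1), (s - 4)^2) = s - 4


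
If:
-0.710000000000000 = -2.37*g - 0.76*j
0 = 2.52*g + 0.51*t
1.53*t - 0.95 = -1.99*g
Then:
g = -0.17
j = 1.47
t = 0.84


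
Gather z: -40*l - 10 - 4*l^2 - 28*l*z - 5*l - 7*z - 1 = -4*l^2 - 45*l + z*(-28*l - 7) - 11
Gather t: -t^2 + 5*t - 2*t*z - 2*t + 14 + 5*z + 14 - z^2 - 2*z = -t^2 + t*(3 - 2*z) - z^2 + 3*z + 28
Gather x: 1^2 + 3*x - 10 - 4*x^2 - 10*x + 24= -4*x^2 - 7*x + 15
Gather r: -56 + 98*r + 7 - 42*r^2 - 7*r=-42*r^2 + 91*r - 49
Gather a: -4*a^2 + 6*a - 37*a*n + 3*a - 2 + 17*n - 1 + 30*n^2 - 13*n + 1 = -4*a^2 + a*(9 - 37*n) + 30*n^2 + 4*n - 2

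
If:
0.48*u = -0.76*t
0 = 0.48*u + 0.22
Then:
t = 0.29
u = -0.46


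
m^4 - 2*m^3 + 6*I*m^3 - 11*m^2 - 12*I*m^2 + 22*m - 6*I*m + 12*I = (m - 2)*(m + I)*(m + 2*I)*(m + 3*I)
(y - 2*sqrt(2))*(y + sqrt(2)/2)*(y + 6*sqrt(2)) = y^3 + 9*sqrt(2)*y^2/2 - 20*y - 12*sqrt(2)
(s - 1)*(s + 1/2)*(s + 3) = s^3 + 5*s^2/2 - 2*s - 3/2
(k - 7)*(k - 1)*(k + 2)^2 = k^4 - 4*k^3 - 21*k^2 - 4*k + 28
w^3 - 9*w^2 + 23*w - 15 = (w - 5)*(w - 3)*(w - 1)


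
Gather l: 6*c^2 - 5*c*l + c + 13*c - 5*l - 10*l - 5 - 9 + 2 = 6*c^2 + 14*c + l*(-5*c - 15) - 12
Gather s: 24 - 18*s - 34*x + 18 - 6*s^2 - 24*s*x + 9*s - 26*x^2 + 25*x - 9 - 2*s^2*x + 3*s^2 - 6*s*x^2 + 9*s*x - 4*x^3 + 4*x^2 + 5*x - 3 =s^2*(-2*x - 3) + s*(-6*x^2 - 15*x - 9) - 4*x^3 - 22*x^2 - 4*x + 30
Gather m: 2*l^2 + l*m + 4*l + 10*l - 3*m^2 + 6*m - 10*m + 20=2*l^2 + 14*l - 3*m^2 + m*(l - 4) + 20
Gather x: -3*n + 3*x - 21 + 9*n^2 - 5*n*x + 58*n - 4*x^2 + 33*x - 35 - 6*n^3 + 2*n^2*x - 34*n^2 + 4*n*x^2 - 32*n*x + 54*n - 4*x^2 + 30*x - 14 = -6*n^3 - 25*n^2 + 109*n + x^2*(4*n - 8) + x*(2*n^2 - 37*n + 66) - 70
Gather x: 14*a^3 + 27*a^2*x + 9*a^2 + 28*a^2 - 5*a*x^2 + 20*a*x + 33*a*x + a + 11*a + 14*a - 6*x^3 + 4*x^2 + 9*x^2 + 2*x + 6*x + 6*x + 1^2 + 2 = 14*a^3 + 37*a^2 + 26*a - 6*x^3 + x^2*(13 - 5*a) + x*(27*a^2 + 53*a + 14) + 3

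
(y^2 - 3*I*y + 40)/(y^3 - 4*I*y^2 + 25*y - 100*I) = (y - 8*I)/(y^2 - 9*I*y - 20)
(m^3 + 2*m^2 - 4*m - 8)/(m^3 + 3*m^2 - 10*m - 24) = (m^2 - 4)/(m^2 + m - 12)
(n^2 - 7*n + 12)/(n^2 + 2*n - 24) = (n - 3)/(n + 6)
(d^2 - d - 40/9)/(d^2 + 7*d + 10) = (d^2 - d - 40/9)/(d^2 + 7*d + 10)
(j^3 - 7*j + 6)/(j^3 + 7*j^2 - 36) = (j - 1)/(j + 6)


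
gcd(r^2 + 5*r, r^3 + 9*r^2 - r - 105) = r + 5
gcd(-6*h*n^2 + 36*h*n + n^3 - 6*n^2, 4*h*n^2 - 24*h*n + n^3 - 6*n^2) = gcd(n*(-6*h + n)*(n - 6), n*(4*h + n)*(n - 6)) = n^2 - 6*n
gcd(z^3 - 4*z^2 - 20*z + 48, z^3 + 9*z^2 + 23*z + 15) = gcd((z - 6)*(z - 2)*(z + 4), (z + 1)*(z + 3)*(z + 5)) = 1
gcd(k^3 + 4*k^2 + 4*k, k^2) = k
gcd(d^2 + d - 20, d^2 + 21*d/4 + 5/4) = d + 5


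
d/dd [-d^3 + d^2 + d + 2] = -3*d^2 + 2*d + 1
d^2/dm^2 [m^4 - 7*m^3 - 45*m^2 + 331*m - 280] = 12*m^2 - 42*m - 90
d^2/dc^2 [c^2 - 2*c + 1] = 2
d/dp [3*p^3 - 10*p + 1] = 9*p^2 - 10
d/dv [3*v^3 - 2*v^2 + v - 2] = 9*v^2 - 4*v + 1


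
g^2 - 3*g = g*(g - 3)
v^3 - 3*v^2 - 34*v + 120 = (v - 5)*(v - 4)*(v + 6)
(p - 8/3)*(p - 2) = p^2 - 14*p/3 + 16/3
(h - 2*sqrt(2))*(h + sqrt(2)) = h^2 - sqrt(2)*h - 4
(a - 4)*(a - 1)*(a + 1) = a^3 - 4*a^2 - a + 4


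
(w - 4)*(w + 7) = w^2 + 3*w - 28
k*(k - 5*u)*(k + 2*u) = k^3 - 3*k^2*u - 10*k*u^2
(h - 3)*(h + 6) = h^2 + 3*h - 18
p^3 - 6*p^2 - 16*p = p*(p - 8)*(p + 2)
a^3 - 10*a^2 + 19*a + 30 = (a - 6)*(a - 5)*(a + 1)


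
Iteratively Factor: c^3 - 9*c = (c)*(c^2 - 9) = c*(c - 3)*(c + 3)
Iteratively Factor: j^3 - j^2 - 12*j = (j)*(j^2 - j - 12) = j*(j + 3)*(j - 4)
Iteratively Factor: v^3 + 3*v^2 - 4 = (v + 2)*(v^2 + v - 2) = (v - 1)*(v + 2)*(v + 2)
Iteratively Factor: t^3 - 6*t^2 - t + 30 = (t - 5)*(t^2 - t - 6) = (t - 5)*(t - 3)*(t + 2)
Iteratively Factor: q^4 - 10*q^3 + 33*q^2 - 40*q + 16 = (q - 1)*(q^3 - 9*q^2 + 24*q - 16) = (q - 1)^2*(q^2 - 8*q + 16) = (q - 4)*(q - 1)^2*(q - 4)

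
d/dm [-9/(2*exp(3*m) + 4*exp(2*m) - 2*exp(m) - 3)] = (54*exp(2*m) + 72*exp(m) - 18)*exp(m)/(2*exp(3*m) + 4*exp(2*m) - 2*exp(m) - 3)^2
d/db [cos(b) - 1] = -sin(b)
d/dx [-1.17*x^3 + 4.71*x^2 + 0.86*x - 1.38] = -3.51*x^2 + 9.42*x + 0.86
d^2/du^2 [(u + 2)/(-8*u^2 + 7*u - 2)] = 2*(-(u + 2)*(16*u - 7)^2 + 3*(8*u + 3)*(8*u^2 - 7*u + 2))/(8*u^2 - 7*u + 2)^3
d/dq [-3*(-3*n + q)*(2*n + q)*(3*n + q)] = 27*n^2 - 12*n*q - 9*q^2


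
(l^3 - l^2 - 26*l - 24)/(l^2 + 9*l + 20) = (l^2 - 5*l - 6)/(l + 5)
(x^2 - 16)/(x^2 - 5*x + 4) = (x + 4)/(x - 1)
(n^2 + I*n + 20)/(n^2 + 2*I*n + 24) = (n + 5*I)/(n + 6*I)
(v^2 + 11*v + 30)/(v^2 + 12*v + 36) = (v + 5)/(v + 6)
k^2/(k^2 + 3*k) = k/(k + 3)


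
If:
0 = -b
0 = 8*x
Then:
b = 0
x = 0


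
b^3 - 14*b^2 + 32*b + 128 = (b - 8)^2*(b + 2)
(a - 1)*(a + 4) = a^2 + 3*a - 4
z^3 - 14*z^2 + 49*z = z*(z - 7)^2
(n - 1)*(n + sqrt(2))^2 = n^3 - n^2 + 2*sqrt(2)*n^2 - 2*sqrt(2)*n + 2*n - 2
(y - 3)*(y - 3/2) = y^2 - 9*y/2 + 9/2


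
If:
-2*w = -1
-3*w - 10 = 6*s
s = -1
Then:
No Solution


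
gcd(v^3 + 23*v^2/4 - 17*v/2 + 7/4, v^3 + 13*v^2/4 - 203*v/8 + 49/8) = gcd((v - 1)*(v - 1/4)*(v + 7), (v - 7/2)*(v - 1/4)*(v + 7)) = v^2 + 27*v/4 - 7/4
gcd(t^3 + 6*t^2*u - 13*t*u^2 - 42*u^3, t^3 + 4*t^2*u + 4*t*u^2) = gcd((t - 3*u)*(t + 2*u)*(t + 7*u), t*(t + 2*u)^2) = t + 2*u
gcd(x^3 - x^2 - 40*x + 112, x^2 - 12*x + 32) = x - 4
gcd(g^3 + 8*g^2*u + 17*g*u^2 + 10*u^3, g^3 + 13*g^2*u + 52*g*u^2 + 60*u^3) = g^2 + 7*g*u + 10*u^2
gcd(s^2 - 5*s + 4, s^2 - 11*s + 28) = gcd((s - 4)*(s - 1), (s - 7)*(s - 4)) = s - 4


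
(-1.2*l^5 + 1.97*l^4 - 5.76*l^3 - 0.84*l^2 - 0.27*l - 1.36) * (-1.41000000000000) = 1.692*l^5 - 2.7777*l^4 + 8.1216*l^3 + 1.1844*l^2 + 0.3807*l + 1.9176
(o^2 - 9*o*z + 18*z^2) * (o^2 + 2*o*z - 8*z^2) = o^4 - 7*o^3*z - 8*o^2*z^2 + 108*o*z^3 - 144*z^4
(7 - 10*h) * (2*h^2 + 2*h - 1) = -20*h^3 - 6*h^2 + 24*h - 7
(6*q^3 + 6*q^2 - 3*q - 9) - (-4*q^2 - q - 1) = 6*q^3 + 10*q^2 - 2*q - 8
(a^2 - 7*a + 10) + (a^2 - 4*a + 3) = 2*a^2 - 11*a + 13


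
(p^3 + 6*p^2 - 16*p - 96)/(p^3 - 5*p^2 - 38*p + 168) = (p + 4)/(p - 7)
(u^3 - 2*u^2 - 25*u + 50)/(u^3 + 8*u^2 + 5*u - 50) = (u - 5)/(u + 5)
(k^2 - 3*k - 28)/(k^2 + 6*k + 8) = (k - 7)/(k + 2)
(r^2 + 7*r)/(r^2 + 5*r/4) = 4*(r + 7)/(4*r + 5)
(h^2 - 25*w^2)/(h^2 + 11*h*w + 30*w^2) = (h - 5*w)/(h + 6*w)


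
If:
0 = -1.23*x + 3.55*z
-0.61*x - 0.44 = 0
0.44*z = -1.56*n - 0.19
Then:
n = -0.05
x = -0.72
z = -0.25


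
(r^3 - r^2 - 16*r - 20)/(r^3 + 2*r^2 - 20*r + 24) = (r^3 - r^2 - 16*r - 20)/(r^3 + 2*r^2 - 20*r + 24)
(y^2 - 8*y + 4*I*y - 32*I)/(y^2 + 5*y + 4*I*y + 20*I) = (y - 8)/(y + 5)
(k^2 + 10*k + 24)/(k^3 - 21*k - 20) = (k + 6)/(k^2 - 4*k - 5)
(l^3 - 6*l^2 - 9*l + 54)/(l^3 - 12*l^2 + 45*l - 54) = (l + 3)/(l - 3)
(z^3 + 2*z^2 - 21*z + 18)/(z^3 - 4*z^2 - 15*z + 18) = (z^2 + 3*z - 18)/(z^2 - 3*z - 18)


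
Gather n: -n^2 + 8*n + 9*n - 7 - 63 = -n^2 + 17*n - 70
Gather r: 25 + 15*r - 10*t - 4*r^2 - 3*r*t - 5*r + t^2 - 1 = -4*r^2 + r*(10 - 3*t) + t^2 - 10*t + 24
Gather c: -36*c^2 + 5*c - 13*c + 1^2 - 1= -36*c^2 - 8*c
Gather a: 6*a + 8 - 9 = 6*a - 1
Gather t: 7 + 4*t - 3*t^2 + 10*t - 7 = -3*t^2 + 14*t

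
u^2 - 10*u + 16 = (u - 8)*(u - 2)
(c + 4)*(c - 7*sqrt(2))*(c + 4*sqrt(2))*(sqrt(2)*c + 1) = sqrt(2)*c^4 - 5*c^3 + 4*sqrt(2)*c^3 - 59*sqrt(2)*c^2 - 20*c^2 - 236*sqrt(2)*c - 56*c - 224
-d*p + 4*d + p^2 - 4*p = (-d + p)*(p - 4)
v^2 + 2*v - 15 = (v - 3)*(v + 5)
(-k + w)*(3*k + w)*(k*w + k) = -3*k^3*w - 3*k^3 + 2*k^2*w^2 + 2*k^2*w + k*w^3 + k*w^2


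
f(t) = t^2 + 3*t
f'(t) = 2*t + 3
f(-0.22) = -0.61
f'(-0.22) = 2.56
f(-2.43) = -1.39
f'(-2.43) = -1.86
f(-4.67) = 7.80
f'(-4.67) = -6.34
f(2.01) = 10.07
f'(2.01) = 7.02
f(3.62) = 23.96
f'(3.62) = 10.24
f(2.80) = 16.24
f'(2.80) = 8.60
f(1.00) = 4.00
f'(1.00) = 5.00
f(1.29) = 5.53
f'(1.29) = 5.58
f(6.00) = 54.00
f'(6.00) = 15.00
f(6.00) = 54.00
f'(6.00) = 15.00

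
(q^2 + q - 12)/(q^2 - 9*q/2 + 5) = 2*(q^2 + q - 12)/(2*q^2 - 9*q + 10)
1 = 1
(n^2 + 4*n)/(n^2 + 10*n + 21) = n*(n + 4)/(n^2 + 10*n + 21)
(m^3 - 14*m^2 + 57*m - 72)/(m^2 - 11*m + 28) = (m^3 - 14*m^2 + 57*m - 72)/(m^2 - 11*m + 28)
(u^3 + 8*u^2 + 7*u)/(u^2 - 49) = u*(u + 1)/(u - 7)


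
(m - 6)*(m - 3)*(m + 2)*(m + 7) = m^4 - 49*m^2 + 36*m + 252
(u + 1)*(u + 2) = u^2 + 3*u + 2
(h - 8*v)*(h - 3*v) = h^2 - 11*h*v + 24*v^2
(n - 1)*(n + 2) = n^2 + n - 2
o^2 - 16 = (o - 4)*(o + 4)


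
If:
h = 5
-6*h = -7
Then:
No Solution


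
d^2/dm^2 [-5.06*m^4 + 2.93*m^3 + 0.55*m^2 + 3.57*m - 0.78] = -60.72*m^2 + 17.58*m + 1.1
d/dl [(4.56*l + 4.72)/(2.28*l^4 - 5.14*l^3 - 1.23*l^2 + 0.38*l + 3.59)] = (-31.1904*l^4 + 3.8304*l^3 + 78.3912*l^2 + 11.6112*l + 14.5768)/(5.1984*l^8 - 23.4384*l^7 + 20.8108*l^6 + 14.3772*l^5 + 13.9769*l^4 - 37.84*l^3 - 8.687*l^2 + 2.7284*l + 12.8881)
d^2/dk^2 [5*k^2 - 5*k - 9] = 10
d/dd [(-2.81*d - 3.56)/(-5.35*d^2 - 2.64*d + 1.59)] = (15.0335*d^2 + 7.4184*d - (2.81*d + 3.56)*(10.7*d + 2.64) - 4.4679)/(5.35*d^2 + 2.64*d - 1.59)^2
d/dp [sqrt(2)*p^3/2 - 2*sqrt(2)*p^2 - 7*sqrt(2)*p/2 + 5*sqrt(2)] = sqrt(2)*(3*p^2 - 8*p - 7)/2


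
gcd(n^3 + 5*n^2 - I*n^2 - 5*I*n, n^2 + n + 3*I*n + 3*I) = 1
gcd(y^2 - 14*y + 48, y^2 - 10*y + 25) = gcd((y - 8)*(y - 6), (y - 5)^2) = 1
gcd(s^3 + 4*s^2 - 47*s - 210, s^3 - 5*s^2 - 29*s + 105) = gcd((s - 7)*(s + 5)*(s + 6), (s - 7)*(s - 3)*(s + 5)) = s^2 - 2*s - 35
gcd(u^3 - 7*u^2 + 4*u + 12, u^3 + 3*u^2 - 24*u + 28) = u - 2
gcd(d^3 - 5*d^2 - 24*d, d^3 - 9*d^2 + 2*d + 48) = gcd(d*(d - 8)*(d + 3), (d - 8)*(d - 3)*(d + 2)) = d - 8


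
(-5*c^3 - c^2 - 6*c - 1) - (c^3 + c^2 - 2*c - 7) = -6*c^3 - 2*c^2 - 4*c + 6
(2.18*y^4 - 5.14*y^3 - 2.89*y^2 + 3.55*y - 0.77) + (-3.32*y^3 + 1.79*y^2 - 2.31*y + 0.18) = 2.18*y^4 - 8.46*y^3 - 1.1*y^2 + 1.24*y - 0.59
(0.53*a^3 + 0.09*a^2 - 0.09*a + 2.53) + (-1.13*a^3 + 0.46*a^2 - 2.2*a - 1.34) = -0.6*a^3 + 0.55*a^2 - 2.29*a + 1.19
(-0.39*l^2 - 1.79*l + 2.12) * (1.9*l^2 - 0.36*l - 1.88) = -0.741*l^4 - 3.2606*l^3 + 5.4056*l^2 + 2.602*l - 3.9856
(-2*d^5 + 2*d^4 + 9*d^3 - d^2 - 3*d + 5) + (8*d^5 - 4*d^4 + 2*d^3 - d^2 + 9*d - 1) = 6*d^5 - 2*d^4 + 11*d^3 - 2*d^2 + 6*d + 4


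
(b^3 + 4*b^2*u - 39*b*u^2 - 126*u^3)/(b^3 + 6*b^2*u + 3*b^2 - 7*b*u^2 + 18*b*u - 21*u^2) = (-b^2 + 3*b*u + 18*u^2)/(-b^2 + b*u - 3*b + 3*u)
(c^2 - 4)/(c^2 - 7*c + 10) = (c + 2)/(c - 5)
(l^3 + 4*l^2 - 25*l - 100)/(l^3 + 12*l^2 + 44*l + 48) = (l^2 - 25)/(l^2 + 8*l + 12)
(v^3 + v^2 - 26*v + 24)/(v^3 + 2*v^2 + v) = (v^3 + v^2 - 26*v + 24)/(v*(v^2 + 2*v + 1))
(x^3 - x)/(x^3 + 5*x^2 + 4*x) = (x - 1)/(x + 4)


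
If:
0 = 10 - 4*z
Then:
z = 5/2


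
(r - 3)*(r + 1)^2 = r^3 - r^2 - 5*r - 3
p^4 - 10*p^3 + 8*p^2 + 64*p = p*(p - 8)*(p - 4)*(p + 2)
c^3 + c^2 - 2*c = c*(c - 1)*(c + 2)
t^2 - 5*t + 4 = (t - 4)*(t - 1)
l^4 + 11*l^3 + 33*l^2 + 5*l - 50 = (l - 1)*(l + 2)*(l + 5)^2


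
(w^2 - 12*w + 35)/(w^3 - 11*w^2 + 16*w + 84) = (w - 5)/(w^2 - 4*w - 12)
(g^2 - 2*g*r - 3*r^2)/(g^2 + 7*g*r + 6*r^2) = (g - 3*r)/(g + 6*r)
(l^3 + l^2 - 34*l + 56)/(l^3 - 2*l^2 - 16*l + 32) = (l + 7)/(l + 4)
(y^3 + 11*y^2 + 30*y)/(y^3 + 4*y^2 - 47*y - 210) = y/(y - 7)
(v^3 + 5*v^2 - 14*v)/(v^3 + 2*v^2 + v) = (v^2 + 5*v - 14)/(v^2 + 2*v + 1)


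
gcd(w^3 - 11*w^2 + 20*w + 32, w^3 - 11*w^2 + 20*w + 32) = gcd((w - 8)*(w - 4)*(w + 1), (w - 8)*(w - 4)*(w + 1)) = w^3 - 11*w^2 + 20*w + 32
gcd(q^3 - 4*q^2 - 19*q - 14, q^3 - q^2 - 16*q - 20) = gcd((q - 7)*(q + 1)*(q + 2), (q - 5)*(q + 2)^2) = q + 2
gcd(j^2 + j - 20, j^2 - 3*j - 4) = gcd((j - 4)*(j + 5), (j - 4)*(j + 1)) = j - 4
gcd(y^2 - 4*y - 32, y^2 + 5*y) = 1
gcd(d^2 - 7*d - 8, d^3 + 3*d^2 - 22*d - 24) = d + 1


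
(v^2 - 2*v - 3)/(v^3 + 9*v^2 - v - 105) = (v + 1)/(v^2 + 12*v + 35)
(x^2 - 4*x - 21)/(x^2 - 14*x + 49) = (x + 3)/(x - 7)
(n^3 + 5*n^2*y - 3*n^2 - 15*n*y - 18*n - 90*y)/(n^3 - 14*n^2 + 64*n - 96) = (n^2 + 5*n*y + 3*n + 15*y)/(n^2 - 8*n + 16)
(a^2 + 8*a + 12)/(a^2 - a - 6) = (a + 6)/(a - 3)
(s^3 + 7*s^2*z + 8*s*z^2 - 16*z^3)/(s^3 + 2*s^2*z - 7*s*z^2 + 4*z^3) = (-s - 4*z)/(-s + z)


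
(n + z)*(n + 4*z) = n^2 + 5*n*z + 4*z^2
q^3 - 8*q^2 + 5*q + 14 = (q - 7)*(q - 2)*(q + 1)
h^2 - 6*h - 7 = (h - 7)*(h + 1)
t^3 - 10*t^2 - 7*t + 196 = (t - 7)^2*(t + 4)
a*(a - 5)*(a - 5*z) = a^3 - 5*a^2*z - 5*a^2 + 25*a*z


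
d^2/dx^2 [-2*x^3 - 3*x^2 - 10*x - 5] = -12*x - 6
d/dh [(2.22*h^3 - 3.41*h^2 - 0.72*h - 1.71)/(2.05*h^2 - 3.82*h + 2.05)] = (4.551*h^4 - 16.9608*h^3 + 28.1552*h^2 - 6.97*h - 8.0082)/(4.2025*h^4 - 15.662*h^3 + 22.9974*h^2 - 15.662*h + 4.2025)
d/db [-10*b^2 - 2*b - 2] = -20*b - 2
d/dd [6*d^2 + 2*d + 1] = 12*d + 2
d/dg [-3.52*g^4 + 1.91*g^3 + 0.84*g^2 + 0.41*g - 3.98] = -14.08*g^3 + 5.73*g^2 + 1.68*g + 0.41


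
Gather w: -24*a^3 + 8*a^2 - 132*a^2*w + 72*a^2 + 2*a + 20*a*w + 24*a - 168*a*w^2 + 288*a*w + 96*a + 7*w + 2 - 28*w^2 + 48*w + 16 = -24*a^3 + 80*a^2 + 122*a + w^2*(-168*a - 28) + w*(-132*a^2 + 308*a + 55) + 18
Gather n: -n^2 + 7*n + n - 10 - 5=-n^2 + 8*n - 15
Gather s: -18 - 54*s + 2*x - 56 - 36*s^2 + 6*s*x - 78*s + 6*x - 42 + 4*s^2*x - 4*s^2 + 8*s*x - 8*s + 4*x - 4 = s^2*(4*x - 40) + s*(14*x - 140) + 12*x - 120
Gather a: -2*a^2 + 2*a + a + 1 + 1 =-2*a^2 + 3*a + 2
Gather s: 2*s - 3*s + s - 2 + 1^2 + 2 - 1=0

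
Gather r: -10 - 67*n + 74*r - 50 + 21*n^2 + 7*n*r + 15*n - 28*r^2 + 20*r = 21*n^2 - 52*n - 28*r^2 + r*(7*n + 94) - 60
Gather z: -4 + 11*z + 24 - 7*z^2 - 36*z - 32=-7*z^2 - 25*z - 12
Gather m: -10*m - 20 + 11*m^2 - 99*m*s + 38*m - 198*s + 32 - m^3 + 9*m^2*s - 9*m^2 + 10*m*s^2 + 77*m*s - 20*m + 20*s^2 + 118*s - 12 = -m^3 + m^2*(9*s + 2) + m*(10*s^2 - 22*s + 8) + 20*s^2 - 80*s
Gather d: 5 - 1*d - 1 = 4 - d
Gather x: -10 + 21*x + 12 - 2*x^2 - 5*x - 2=-2*x^2 + 16*x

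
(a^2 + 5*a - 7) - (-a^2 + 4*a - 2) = 2*a^2 + a - 5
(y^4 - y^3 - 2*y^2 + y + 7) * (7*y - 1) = 7*y^5 - 8*y^4 - 13*y^3 + 9*y^2 + 48*y - 7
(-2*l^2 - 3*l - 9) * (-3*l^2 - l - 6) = 6*l^4 + 11*l^3 + 42*l^2 + 27*l + 54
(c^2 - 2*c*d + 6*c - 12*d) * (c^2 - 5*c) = c^4 - 2*c^3*d + c^3 - 2*c^2*d - 30*c^2 + 60*c*d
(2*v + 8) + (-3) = 2*v + 5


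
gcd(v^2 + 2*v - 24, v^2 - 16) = v - 4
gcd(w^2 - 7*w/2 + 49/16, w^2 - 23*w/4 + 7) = w - 7/4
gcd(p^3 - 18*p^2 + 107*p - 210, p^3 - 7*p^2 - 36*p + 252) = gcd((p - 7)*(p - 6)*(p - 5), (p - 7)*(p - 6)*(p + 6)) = p^2 - 13*p + 42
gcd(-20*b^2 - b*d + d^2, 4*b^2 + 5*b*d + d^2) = 4*b + d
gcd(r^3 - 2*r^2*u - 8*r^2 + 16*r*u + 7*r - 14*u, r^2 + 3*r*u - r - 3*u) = r - 1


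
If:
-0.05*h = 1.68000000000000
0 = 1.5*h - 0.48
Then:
No Solution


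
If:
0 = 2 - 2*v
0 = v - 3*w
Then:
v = 1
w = 1/3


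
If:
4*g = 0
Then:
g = 0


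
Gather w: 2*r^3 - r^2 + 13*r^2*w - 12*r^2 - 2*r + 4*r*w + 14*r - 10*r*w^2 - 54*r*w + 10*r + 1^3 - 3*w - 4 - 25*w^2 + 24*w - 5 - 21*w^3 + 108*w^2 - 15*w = 2*r^3 - 13*r^2 + 22*r - 21*w^3 + w^2*(83 - 10*r) + w*(13*r^2 - 50*r + 6) - 8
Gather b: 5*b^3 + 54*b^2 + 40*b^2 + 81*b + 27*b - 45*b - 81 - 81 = 5*b^3 + 94*b^2 + 63*b - 162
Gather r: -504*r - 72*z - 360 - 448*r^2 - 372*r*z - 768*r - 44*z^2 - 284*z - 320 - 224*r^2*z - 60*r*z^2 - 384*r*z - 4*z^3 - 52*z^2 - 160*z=r^2*(-224*z - 448) + r*(-60*z^2 - 756*z - 1272) - 4*z^3 - 96*z^2 - 516*z - 680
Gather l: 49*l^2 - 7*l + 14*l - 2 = 49*l^2 + 7*l - 2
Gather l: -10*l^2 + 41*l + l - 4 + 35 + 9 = -10*l^2 + 42*l + 40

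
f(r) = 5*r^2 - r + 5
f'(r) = 10*r - 1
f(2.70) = 38.75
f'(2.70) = 26.00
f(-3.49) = 69.39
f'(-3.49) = -35.90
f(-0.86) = 9.56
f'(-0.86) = -9.60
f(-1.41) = 16.35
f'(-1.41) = -15.10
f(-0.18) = 5.34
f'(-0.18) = -2.80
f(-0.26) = 5.60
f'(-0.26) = -3.60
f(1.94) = 21.88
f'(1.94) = 18.40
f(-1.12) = 12.39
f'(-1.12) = -12.20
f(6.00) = 179.00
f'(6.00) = 59.00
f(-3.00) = 53.00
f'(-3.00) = -31.00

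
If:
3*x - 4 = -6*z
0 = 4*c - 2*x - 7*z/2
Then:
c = 2/3 - z/8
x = 4/3 - 2*z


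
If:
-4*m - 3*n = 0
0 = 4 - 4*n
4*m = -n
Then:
No Solution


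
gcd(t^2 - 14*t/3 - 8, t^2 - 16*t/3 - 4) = t - 6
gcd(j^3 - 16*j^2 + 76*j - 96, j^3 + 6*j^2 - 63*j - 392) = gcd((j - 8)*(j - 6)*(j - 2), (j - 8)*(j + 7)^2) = j - 8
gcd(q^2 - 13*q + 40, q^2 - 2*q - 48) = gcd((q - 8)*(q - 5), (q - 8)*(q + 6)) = q - 8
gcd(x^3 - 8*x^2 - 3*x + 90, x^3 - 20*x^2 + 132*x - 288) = x - 6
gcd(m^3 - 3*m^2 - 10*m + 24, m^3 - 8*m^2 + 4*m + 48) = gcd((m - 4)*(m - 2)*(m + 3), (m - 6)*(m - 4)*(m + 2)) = m - 4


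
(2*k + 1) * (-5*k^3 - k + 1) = -10*k^4 - 5*k^3 - 2*k^2 + k + 1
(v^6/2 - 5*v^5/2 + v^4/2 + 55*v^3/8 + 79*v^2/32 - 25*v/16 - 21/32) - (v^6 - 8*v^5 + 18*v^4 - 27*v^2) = -v^6/2 + 11*v^5/2 - 35*v^4/2 + 55*v^3/8 + 943*v^2/32 - 25*v/16 - 21/32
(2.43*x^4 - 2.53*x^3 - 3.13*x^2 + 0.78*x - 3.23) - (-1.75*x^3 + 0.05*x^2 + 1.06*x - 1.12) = 2.43*x^4 - 0.78*x^3 - 3.18*x^2 - 0.28*x - 2.11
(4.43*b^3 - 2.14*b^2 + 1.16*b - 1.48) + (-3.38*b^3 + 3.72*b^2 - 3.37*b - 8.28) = 1.05*b^3 + 1.58*b^2 - 2.21*b - 9.76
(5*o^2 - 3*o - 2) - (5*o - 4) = 5*o^2 - 8*o + 2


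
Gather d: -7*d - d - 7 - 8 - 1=-8*d - 16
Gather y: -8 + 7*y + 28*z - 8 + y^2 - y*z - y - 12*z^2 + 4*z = y^2 + y*(6 - z) - 12*z^2 + 32*z - 16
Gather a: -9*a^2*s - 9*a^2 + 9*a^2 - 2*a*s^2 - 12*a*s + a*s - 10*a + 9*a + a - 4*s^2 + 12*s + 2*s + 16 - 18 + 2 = -9*a^2*s + a*(-2*s^2 - 11*s) - 4*s^2 + 14*s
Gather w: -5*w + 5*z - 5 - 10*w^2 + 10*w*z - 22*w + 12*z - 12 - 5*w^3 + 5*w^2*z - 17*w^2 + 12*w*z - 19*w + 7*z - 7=-5*w^3 + w^2*(5*z - 27) + w*(22*z - 46) + 24*z - 24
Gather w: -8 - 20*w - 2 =-20*w - 10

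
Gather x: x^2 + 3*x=x^2 + 3*x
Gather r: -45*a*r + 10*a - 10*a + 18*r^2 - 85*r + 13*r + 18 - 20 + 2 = 18*r^2 + r*(-45*a - 72)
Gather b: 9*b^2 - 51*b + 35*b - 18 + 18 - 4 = 9*b^2 - 16*b - 4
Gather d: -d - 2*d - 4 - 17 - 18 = -3*d - 39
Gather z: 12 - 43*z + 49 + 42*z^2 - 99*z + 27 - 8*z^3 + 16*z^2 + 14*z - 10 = -8*z^3 + 58*z^2 - 128*z + 78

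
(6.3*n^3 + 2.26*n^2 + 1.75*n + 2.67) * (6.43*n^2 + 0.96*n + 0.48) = 40.509*n^5 + 20.5798*n^4 + 16.4461*n^3 + 19.9329*n^2 + 3.4032*n + 1.2816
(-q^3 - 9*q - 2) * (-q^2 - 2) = q^5 + 11*q^3 + 2*q^2 + 18*q + 4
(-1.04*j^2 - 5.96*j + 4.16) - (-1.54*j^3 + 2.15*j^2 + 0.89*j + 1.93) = 1.54*j^3 - 3.19*j^2 - 6.85*j + 2.23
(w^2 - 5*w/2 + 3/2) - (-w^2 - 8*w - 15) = 2*w^2 + 11*w/2 + 33/2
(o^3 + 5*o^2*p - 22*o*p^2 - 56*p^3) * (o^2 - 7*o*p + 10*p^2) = o^5 - 2*o^4*p - 47*o^3*p^2 + 148*o^2*p^3 + 172*o*p^4 - 560*p^5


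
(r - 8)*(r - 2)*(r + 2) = r^3 - 8*r^2 - 4*r + 32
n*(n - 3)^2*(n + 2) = n^4 - 4*n^3 - 3*n^2 + 18*n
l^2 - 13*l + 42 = (l - 7)*(l - 6)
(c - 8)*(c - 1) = c^2 - 9*c + 8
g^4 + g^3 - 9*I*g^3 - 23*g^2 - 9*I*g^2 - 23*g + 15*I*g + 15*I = (g + 1)*(g - 5*I)*(g - 3*I)*(g - I)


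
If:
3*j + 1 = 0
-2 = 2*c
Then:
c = -1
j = -1/3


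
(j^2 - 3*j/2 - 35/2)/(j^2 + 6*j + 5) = (2*j^2 - 3*j - 35)/(2*(j^2 + 6*j + 5))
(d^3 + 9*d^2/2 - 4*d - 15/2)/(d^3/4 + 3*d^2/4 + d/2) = 2*(2*d^2 + 7*d - 15)/(d*(d + 2))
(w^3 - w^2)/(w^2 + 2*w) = w*(w - 1)/(w + 2)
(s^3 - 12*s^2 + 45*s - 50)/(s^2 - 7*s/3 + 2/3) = 3*(s^2 - 10*s + 25)/(3*s - 1)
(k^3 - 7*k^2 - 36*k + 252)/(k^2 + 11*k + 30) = (k^2 - 13*k + 42)/(k + 5)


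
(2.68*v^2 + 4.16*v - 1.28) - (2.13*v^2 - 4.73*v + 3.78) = 0.55*v^2 + 8.89*v - 5.06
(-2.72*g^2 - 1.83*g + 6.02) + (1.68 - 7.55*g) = -2.72*g^2 - 9.38*g + 7.7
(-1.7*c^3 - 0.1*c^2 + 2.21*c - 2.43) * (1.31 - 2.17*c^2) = 3.689*c^5 + 0.217*c^4 - 7.0227*c^3 + 5.1421*c^2 + 2.8951*c - 3.1833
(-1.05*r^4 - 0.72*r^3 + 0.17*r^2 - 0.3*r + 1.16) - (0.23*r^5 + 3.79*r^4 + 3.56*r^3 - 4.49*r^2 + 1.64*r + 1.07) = -0.23*r^5 - 4.84*r^4 - 4.28*r^3 + 4.66*r^2 - 1.94*r + 0.0899999999999999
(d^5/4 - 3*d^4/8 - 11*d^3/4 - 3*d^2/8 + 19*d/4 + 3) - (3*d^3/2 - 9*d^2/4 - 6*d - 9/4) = d^5/4 - 3*d^4/8 - 17*d^3/4 + 15*d^2/8 + 43*d/4 + 21/4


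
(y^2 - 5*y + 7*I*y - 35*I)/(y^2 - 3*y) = (y^2 + y*(-5 + 7*I) - 35*I)/(y*(y - 3))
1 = 1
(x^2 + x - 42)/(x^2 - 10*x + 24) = (x + 7)/(x - 4)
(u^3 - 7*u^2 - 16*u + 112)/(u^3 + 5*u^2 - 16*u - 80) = (u - 7)/(u + 5)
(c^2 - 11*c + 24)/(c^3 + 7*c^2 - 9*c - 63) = (c - 8)/(c^2 + 10*c + 21)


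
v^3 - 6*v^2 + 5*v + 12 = (v - 4)*(v - 3)*(v + 1)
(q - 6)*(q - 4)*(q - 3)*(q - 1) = q^4 - 14*q^3 + 67*q^2 - 126*q + 72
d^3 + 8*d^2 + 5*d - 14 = (d - 1)*(d + 2)*(d + 7)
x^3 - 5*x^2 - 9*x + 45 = (x - 5)*(x - 3)*(x + 3)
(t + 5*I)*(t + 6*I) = t^2 + 11*I*t - 30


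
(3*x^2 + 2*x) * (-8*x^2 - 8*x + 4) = -24*x^4 - 40*x^3 - 4*x^2 + 8*x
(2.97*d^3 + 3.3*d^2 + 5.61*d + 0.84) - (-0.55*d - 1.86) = 2.97*d^3 + 3.3*d^2 + 6.16*d + 2.7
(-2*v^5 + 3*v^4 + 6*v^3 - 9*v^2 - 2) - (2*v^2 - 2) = -2*v^5 + 3*v^4 + 6*v^3 - 11*v^2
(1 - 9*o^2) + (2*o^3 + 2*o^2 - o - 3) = 2*o^3 - 7*o^2 - o - 2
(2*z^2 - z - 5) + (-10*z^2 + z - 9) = -8*z^2 - 14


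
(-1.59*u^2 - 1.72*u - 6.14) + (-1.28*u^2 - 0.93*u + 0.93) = -2.87*u^2 - 2.65*u - 5.21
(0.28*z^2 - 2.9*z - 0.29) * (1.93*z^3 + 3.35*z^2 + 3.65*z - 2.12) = 0.5404*z^5 - 4.659*z^4 - 9.2527*z^3 - 12.1501*z^2 + 5.0895*z + 0.6148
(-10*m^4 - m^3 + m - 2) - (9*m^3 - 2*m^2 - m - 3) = -10*m^4 - 10*m^3 + 2*m^2 + 2*m + 1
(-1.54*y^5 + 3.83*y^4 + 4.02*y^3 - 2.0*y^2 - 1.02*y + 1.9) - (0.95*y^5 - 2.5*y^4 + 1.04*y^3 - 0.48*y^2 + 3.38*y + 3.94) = -2.49*y^5 + 6.33*y^4 + 2.98*y^3 - 1.52*y^2 - 4.4*y - 2.04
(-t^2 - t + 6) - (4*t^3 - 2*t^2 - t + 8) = -4*t^3 + t^2 - 2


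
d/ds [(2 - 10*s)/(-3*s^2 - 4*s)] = 2*(-15*s^2 + 6*s + 4)/(s^2*(9*s^2 + 24*s + 16))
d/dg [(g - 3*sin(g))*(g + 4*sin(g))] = g*cos(g) + 2*g + sin(g) - 12*sin(2*g)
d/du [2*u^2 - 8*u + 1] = 4*u - 8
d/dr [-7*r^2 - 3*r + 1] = -14*r - 3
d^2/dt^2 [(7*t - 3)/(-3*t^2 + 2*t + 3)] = 2*(4*(3*t - 1)^2*(7*t - 3) + (63*t - 23)*(-3*t^2 + 2*t + 3))/(-3*t^2 + 2*t + 3)^3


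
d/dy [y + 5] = 1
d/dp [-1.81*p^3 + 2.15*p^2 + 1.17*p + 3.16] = -5.43*p^2 + 4.3*p + 1.17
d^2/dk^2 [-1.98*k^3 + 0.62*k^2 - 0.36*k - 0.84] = 1.24 - 11.88*k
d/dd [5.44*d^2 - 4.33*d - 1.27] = 10.88*d - 4.33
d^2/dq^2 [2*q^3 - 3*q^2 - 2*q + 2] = 12*q - 6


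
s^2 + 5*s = s*(s + 5)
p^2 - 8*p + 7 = (p - 7)*(p - 1)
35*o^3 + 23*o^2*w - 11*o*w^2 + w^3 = (-7*o + w)*(-5*o + w)*(o + w)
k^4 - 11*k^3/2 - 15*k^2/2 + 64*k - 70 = (k - 5)*(k - 2)^2*(k + 7/2)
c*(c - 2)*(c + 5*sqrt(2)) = c^3 - 2*c^2 + 5*sqrt(2)*c^2 - 10*sqrt(2)*c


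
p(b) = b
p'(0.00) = 1.00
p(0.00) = 0.00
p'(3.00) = 1.00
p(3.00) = 3.00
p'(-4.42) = 1.00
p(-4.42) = -4.42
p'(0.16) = 1.00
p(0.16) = 0.16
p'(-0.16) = 1.00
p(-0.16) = -0.16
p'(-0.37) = 1.00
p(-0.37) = -0.37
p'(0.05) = 1.00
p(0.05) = 0.05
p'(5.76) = 1.00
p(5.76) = 5.76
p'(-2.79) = 1.00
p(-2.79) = -2.79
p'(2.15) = 1.00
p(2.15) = 2.15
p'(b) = 1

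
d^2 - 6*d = d*(d - 6)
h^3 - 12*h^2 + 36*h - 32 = (h - 8)*(h - 2)^2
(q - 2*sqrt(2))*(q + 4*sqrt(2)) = q^2 + 2*sqrt(2)*q - 16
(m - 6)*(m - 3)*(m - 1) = m^3 - 10*m^2 + 27*m - 18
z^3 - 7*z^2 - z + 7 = (z - 7)*(z - 1)*(z + 1)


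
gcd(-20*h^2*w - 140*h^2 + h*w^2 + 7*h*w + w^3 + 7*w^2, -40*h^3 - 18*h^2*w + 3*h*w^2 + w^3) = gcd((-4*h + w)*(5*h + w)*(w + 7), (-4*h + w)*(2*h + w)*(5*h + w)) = -20*h^2 + h*w + w^2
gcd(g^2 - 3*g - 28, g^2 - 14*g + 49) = g - 7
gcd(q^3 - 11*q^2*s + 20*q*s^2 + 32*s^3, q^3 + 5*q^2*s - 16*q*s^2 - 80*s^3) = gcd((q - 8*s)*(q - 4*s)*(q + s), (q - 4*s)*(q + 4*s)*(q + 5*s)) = q - 4*s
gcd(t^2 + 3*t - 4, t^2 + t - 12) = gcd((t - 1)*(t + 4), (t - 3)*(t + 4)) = t + 4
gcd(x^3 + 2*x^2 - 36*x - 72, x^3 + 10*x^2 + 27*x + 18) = x + 6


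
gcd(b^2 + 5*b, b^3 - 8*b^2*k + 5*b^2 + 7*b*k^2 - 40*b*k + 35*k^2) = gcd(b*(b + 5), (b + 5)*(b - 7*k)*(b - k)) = b + 5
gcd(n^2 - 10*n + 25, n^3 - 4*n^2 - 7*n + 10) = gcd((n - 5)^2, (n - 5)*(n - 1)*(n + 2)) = n - 5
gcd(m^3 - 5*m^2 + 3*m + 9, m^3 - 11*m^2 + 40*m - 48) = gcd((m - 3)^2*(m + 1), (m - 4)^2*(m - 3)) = m - 3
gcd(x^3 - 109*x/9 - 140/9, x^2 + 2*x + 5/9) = x + 5/3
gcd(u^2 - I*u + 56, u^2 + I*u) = 1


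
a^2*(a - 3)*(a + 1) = a^4 - 2*a^3 - 3*a^2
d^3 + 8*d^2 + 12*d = d*(d + 2)*(d + 6)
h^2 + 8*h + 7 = (h + 1)*(h + 7)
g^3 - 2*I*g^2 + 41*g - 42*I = (g - 7*I)*(g - I)*(g + 6*I)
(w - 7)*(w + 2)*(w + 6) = w^3 + w^2 - 44*w - 84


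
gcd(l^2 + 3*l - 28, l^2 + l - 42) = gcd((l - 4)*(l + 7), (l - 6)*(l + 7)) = l + 7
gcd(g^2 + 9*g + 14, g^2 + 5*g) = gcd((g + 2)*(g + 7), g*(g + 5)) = 1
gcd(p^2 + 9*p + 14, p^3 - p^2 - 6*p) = p + 2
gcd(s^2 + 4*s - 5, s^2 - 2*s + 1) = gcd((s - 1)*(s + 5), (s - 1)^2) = s - 1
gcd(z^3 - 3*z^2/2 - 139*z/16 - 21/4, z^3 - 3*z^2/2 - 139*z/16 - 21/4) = z^3 - 3*z^2/2 - 139*z/16 - 21/4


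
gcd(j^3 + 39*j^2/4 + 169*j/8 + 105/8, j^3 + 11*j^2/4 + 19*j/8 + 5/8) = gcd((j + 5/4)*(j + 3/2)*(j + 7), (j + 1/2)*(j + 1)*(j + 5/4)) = j + 5/4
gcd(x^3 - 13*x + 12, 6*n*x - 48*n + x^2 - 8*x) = 1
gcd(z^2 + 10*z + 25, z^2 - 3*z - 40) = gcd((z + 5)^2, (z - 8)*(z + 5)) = z + 5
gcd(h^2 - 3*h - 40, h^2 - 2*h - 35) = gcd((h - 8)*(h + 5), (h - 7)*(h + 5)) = h + 5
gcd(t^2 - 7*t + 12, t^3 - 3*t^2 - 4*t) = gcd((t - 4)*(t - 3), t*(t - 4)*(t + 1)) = t - 4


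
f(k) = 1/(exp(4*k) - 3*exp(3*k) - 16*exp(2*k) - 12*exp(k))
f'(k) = (-4*exp(4*k) + 9*exp(3*k) + 32*exp(2*k) + 12*exp(k))/(exp(4*k) - 3*exp(3*k) - 16*exp(2*k) - 12*exp(k))^2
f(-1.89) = -0.46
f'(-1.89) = 0.54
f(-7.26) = -118.41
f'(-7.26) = 118.52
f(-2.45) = -0.86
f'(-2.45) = 0.96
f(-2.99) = -1.55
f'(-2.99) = 1.65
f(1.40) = -0.00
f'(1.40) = 0.00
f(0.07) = -0.03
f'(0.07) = 0.05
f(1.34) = -0.00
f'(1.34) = 0.00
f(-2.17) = -0.63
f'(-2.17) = 0.72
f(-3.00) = -1.57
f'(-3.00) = 1.67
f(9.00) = 0.00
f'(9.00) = 0.00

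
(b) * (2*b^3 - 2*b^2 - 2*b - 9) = 2*b^4 - 2*b^3 - 2*b^2 - 9*b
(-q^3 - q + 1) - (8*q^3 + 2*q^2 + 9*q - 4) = -9*q^3 - 2*q^2 - 10*q + 5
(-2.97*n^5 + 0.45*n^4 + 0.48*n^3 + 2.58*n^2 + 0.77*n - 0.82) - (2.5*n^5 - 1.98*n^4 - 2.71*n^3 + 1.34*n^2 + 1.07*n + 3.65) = -5.47*n^5 + 2.43*n^4 + 3.19*n^3 + 1.24*n^2 - 0.3*n - 4.47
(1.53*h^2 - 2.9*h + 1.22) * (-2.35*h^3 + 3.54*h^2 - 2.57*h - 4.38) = -3.5955*h^5 + 12.2312*h^4 - 17.0651*h^3 + 5.0704*h^2 + 9.5666*h - 5.3436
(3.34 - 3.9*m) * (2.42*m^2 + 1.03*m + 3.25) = -9.438*m^3 + 4.0658*m^2 - 9.2348*m + 10.855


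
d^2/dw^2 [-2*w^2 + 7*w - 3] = -4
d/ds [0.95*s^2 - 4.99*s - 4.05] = 1.9*s - 4.99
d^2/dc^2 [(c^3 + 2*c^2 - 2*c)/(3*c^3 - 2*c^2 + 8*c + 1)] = 6*(8*c^6 - 42*c^5 - 42*c^4 + 32*c^3 + 24*c^2 - 3*c + 6)/(27*c^9 - 54*c^8 + 252*c^7 - 269*c^6 + 636*c^5 - 228*c^4 + 425*c^3 + 186*c^2 + 24*c + 1)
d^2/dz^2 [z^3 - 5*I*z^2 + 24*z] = 6*z - 10*I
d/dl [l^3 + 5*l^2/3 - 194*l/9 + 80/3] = 3*l^2 + 10*l/3 - 194/9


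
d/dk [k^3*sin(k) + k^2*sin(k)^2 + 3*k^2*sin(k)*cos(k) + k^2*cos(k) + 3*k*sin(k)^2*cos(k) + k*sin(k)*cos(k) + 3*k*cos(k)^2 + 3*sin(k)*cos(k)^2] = k^3*cos(k) + 2*k^2*sin(k) + k^2*sin(2*k) + 3*k^2*cos(2*k) - 3*k*sin(k)/4 + 9*k*sin(3*k)/4 + 2*k*cos(k) + k + sin(2*k)/2 + 3*cos(k)/2 + 3*cos(2*k)/2 + 3*cos(3*k)/2 + 3/2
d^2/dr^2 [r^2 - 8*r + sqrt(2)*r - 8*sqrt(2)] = 2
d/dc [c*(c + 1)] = 2*c + 1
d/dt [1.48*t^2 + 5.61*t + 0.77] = 2.96*t + 5.61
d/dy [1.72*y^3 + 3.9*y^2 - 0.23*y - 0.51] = 5.16*y^2 + 7.8*y - 0.23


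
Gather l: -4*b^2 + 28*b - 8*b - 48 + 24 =-4*b^2 + 20*b - 24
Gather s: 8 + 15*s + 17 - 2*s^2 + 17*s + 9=-2*s^2 + 32*s + 34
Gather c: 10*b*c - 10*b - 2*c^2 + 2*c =-10*b - 2*c^2 + c*(10*b + 2)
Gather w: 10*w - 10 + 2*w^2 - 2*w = 2*w^2 + 8*w - 10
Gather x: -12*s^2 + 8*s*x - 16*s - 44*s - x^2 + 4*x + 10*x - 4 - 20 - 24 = -12*s^2 - 60*s - x^2 + x*(8*s + 14) - 48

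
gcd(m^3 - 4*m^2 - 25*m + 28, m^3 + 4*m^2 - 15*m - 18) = 1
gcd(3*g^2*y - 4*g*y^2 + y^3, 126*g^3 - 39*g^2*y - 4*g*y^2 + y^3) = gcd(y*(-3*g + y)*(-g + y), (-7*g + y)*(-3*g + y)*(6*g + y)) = -3*g + y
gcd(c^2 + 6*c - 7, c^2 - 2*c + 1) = c - 1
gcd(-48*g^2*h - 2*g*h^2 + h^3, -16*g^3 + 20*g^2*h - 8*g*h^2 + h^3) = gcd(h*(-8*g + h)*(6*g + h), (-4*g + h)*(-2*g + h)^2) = 1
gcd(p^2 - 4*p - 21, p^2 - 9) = p + 3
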